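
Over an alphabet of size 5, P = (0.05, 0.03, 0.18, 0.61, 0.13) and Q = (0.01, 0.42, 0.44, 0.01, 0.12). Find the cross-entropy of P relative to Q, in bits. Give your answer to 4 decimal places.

5.0333 bits

H(P,Q) = −Σ p·log₂ q.
  −0.05·log₂(0.01) = 0.33219
  −0.03·log₂(0.42) = 0.03755
  −0.18·log₂(0.44) = 0.21320
  −0.61·log₂(0.01) = 4.05275
  −0.13·log₂(0.12) = 0.39766
H(P,Q) = 5.0333 bits.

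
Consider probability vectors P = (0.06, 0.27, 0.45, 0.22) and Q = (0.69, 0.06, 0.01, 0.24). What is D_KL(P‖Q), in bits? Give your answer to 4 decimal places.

2.8182 bits

D(P‖Q) = Σ p·log₂(p/q).
  0.06·log₂(0.06/0.69) = -0.21141
  0.27·log₂(0.27/0.06) = 0.58588
  0.45·log₂(0.45/0.01) = 2.47133
  0.22·log₂(0.22/0.24) = -0.02762
D(P‖Q) = 2.8182 bits.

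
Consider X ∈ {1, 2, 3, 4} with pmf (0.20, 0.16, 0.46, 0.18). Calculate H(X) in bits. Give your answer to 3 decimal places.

H(X) = −Σ p·log₂ p.
  −(0.20)·log₂(0.20) = 0.4644
  −(0.16)·log₂(0.16) = 0.4230
  −(0.46)·log₂(0.46) = 0.5153
  −(0.18)·log₂(0.18) = 0.4453
Sum: 0.4644 + 0.4230 + 0.5153 + 0.4453 = 1.848 bits.

1.848 bits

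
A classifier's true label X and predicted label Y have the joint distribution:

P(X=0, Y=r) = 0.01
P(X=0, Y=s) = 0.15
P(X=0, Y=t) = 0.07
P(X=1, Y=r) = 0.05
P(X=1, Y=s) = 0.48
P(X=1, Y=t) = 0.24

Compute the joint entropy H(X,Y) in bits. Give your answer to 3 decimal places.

H(X,Y) = −Σ p(x,y)·log₂ p(x,y) over all 6 cells.
  cell (0,r): −0.01·log₂0.01 = 0.0664
  cell (0,s): −0.15·log₂0.15 = 0.4105
  cell (0,t): −0.07·log₂0.07 = 0.2686
  cell (1,r): −0.05·log₂0.05 = 0.2161
  cell (1,s): −0.48·log₂0.48 = 0.5083
  cell (1,t): −0.24·log₂0.24 = 0.4941
Sum = 1.964 bits.

1.964 bits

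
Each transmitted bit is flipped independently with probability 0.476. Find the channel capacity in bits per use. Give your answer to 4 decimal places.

0.0017 bits

Binary symmetric channel: C = 1 − h₂(ε) where h₂ is the binary entropy function.
h₂(0.476) = −0.476·log₂0.476 − 0.524·log₂0.524 = 0.9983.
C = 1 − 0.9983 = 0.0017 bits per channel use.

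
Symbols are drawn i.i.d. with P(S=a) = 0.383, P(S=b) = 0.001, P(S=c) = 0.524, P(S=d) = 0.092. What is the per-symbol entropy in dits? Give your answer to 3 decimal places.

0.405 dits

H(S) = −Σ p·log₁₀ p.
  −(0.383)·log₁₀(0.383) = 0.1596
  −(0.001)·log₁₀(0.001) = 0.0030
  −(0.524)·log₁₀(0.524) = 0.1471
  −(0.092)·log₁₀(0.092) = 0.0953
Sum: 0.1596 + 0.0030 + 0.1471 + 0.0953 = 0.405 dits.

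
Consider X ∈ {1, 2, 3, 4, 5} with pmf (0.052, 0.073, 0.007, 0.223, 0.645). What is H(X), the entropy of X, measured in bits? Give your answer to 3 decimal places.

H(X) = −Σ p·log₂ p.
  −(0.052)·log₂(0.052) = 0.2218
  −(0.073)·log₂(0.073) = 0.2756
  −(0.007)·log₂(0.007) = 0.0501
  −(0.223)·log₂(0.223) = 0.4828
  −(0.645)·log₂(0.645) = 0.4080
Sum: 0.2218 + 0.2756 + 0.0501 + 0.4828 + 0.4080 = 1.438 bits.

1.438 bits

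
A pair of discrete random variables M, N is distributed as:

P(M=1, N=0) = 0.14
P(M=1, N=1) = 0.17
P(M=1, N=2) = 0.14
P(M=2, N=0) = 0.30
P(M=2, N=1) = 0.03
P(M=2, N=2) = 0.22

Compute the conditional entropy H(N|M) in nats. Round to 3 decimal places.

Marginals: p(M) = (0.4500, 0.5500), p(N) = (0.4400, 0.2000, 0.3600).
H(N|M) = Σ p(M) · H(N|M=·).
  M=1: p=0.4500, H(N|M=1) = 1.0943
  M=2: p=0.5500, H(N|M=2) = 0.8558
Weighted sum = 0.963 nats.

0.963 nats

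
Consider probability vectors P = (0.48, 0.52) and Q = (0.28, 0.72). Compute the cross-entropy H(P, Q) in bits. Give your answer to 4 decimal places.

1.1280 bits

H(P,Q) = −Σ p·log₂ q.
  −0.48·log₂(0.28) = 0.88152
  −0.52·log₂(0.72) = 0.24644
H(P,Q) = 1.1280 bits.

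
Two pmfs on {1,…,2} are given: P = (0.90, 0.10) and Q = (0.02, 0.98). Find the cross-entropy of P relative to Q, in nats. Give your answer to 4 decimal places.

3.5228 nats

H(P,Q) = −Σ p·ln q.
  −0.90·ln(0.02) = 3.52082
  −0.10·ln(0.98) = 0.00202
H(P,Q) = 3.5228 nats.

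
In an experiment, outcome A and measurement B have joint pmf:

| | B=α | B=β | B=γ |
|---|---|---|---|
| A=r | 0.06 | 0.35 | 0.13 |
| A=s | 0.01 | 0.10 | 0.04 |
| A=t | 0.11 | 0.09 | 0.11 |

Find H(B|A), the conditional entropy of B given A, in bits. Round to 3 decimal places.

Marginals: p(A) = (0.5400, 0.1500, 0.3100), p(B) = (0.1800, 0.5400, 0.2800).
H(B|A) = Σ p(A) · H(B|A=·).
  A=r: p=0.5400, H(B|A=r) = 1.2523
  A=s: p=0.1500, H(B|A=s) = 1.1589
  A=t: p=0.3100, H(B|A=t) = 1.5788
Weighted sum = 1.340 bits.

1.340 bits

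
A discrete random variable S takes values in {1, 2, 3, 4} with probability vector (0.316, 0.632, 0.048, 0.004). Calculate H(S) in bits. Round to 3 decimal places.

1.186 bits

H(S) = −Σ p·log₂ p.
  −(0.316)·log₂(0.316) = 0.5252
  −(0.632)·log₂(0.632) = 0.4184
  −(0.048)·log₂(0.048) = 0.2103
  −(0.004)·log₂(0.004) = 0.0319
Sum: 0.5252 + 0.4184 + 0.2103 + 0.0319 = 1.186 bits.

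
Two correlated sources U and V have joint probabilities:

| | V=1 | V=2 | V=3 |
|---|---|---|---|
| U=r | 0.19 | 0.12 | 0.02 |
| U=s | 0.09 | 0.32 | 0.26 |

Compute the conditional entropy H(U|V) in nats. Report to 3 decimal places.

0.506 nats

Chain rule: H(U|V) = H(U,V) − H(V).
Marginals: p(U) = (0.3300, 0.6700), p(V) = (0.2800, 0.4400, 0.2800).
H(U,V) = 1.5798 nats; H(V) = 1.0741 nats.
H(U|V) = 1.5798 − 1.0741 = 0.506 nats.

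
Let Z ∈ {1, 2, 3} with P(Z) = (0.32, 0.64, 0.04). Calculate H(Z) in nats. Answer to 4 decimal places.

H(Z) = −Σ p·ln p.
  −(0.32)·ln(0.32) = 0.36462
  −(0.64)·ln(0.64) = 0.28562
  −(0.04)·ln(0.04) = 0.12876
Sum: 0.36462 + 0.28562 + 0.12876 = 0.7790 nats.

0.7790 nats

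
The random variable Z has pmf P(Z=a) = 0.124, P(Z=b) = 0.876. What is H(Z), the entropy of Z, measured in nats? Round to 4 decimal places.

H(Z) = −Σ p·ln p.
  −(0.124)·ln(0.124) = 0.25885
  −(0.876)·ln(0.876) = 0.11597
Sum: 0.25885 + 0.11597 = 0.3748 nats.

0.3748 nats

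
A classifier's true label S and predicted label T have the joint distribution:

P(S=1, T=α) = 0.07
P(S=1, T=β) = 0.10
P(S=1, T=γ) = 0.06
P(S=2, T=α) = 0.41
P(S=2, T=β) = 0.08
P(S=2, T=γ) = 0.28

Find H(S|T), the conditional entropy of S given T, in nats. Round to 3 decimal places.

Marginals: p(S) = (0.2300, 0.7700), p(T) = (0.4800, 0.1800, 0.3400).
H(S|T) = Σ p(T) · H(S|T=·).
  T=α: p=0.4800, H(S|T=α) = 0.4154
  T=β: p=0.1800, H(S|T=β) = 0.6870
  T=γ: p=0.3400, H(S|T=γ) = 0.4660
Weighted sum = 0.481 nats.

0.481 nats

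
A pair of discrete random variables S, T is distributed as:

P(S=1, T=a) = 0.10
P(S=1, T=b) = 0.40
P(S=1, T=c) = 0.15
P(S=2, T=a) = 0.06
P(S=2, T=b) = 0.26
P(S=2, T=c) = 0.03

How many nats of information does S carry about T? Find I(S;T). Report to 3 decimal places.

0.018 nats

Marginals: p(S) = (0.6500, 0.3500), p(T) = (0.1600, 0.6600, 0.1800).
I(S;T) = Σ p(x,y)·ln[p(x,y)/(p(x)p(y))].
  (1,a): 0.10·ln(0.9615) = -0.0039
  (1,b): 0.40·ln(0.9324) = -0.0280
  (1,c): 0.15·ln(1.2821) = 0.0373
  (2,a): 0.06·ln(1.0714) = 0.0041
  (2,b): 0.26·ln(1.1255) = 0.0307
  (2,c): 0.03·ln(0.4762) = -0.0223
Sum = 0.018 nats.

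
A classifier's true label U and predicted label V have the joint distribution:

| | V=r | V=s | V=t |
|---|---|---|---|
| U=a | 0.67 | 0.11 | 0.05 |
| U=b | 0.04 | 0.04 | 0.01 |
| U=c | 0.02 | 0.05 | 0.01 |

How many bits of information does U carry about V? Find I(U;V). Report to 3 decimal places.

0.105 bits

Marginals: p(U) = (0.8300, 0.0900, 0.0800), p(V) = (0.7300, 0.2000, 0.0700).
I(U;V) = Σ p(x,y)·log₂[p(x,y)/(p(x)p(y))].
  (a,r): 0.67·log₂(1.1058) = 0.0972
  (a,s): 0.11·log₂(0.6627) = -0.0653
  (a,t): 0.05·log₂(0.8606) = -0.0108
  (b,r): 0.04·log₂(0.6088) = -0.0286
  (b,s): 0.04·log₂(2.2222) = 0.0461
  (b,t): 0.01·log₂(1.5873) = 0.0067
  (c,r): 0.02·log₂(0.3425) = -0.0309
  (c,s): 0.05·log₂(3.1250) = 0.0822
  (c,t): 0.01·log₂(1.7857) = 0.0084
Sum = 0.105 bits.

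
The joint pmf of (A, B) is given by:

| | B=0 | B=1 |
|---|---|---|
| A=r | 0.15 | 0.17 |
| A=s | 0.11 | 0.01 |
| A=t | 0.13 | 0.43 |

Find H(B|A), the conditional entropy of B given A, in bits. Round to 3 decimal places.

Marginals: p(A) = (0.3200, 0.1200, 0.5600), p(B) = (0.3900, 0.6100).
H(B|A) = Σ p(A) · H(B|A=·).
  A=r: p=0.3200, H(B|A=r) = 0.9972
  A=s: p=0.1200, H(B|A=s) = 0.4138
  A=t: p=0.5600, H(B|A=t) = 0.7817
Weighted sum = 0.807 bits.

0.807 bits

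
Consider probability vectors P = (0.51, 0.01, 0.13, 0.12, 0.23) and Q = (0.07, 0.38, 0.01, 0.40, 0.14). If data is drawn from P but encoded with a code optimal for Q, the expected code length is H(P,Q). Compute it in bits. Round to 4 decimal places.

H(P,Q) = −Σ p·log₂ q.
  −0.51·log₂(0.07) = 1.95662
  −0.01·log₂(0.38) = 0.01396
  −0.13·log₂(0.01) = 0.86370
  −0.12·log₂(0.40) = 0.15863
  −0.23·log₂(0.14) = 0.65240
H(P,Q) = 3.6453 bits.

3.6453 bits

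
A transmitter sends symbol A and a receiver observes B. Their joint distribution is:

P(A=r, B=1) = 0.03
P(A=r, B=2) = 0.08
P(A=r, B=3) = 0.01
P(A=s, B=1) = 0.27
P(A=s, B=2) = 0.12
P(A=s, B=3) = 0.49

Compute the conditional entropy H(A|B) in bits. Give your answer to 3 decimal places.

0.406 bits

Marginals: p(A) = (0.1200, 0.8800), p(B) = (0.3000, 0.2000, 0.5000).
H(A|B) = Σ p(B) · H(A|B=·).
  B=1: p=0.3000, H(A|B=1) = 0.4690
  B=2: p=0.2000, H(A|B=2) = 0.9710
  B=3: p=0.5000, H(A|B=3) = 0.1414
Weighted sum = 0.406 bits.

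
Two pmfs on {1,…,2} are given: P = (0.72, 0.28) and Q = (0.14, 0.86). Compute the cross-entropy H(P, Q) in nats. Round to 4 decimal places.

1.4578 nats

H(P,Q) = −Σ p·ln q.
  −0.72·ln(0.14) = 1.41560
  −0.28·ln(0.86) = 0.04223
H(P,Q) = 1.4578 nats.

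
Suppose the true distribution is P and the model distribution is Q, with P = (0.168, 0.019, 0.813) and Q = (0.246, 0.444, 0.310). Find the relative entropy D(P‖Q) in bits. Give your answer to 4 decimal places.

D(P‖Q) = Σ p·log₂(p/q).
  0.168·log₂(0.168/0.246) = -0.09243
  0.019·log₂(0.019/0.444) = -0.08638
  0.813·log₂(0.813/0.310) = 1.13087
D(P‖Q) = 0.9521 bits.

0.9521 bits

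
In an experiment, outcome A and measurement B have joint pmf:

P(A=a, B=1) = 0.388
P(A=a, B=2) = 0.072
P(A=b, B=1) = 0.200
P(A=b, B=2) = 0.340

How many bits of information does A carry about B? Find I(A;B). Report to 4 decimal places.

0.1761 bits

Marginals: p(A) = (0.4600, 0.5400), p(B) = (0.5880, 0.4120).
I(A;B) = H(A) + H(B) − H(A,B).
H(A) = 0.9954, H(B) = 0.9775, H(A,B) = 1.7968.
I(A;B) = 0.9954 + 0.9775 − 1.7968 = 0.1761 bits.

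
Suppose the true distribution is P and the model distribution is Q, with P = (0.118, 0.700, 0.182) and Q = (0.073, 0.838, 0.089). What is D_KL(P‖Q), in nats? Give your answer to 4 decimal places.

D(P‖Q) = Σ p·ln(p/q).
  0.118·ln(0.118/0.073) = 0.05667
  0.700·ln(0.700/0.838) = -0.12596
  0.182·ln(0.182/0.089) = 0.13020
D(P‖Q) = 0.0609 nats.

0.0609 nats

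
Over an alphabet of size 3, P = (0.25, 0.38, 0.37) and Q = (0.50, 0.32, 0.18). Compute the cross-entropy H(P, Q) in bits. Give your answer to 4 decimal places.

1.7900 bits

H(P,Q) = −Σ p·log₂ q.
  −0.25·log₂(0.50) = 0.25000
  −0.38·log₂(0.32) = 0.62467
  −0.37·log₂(0.18) = 0.91535
H(P,Q) = 1.7900 bits.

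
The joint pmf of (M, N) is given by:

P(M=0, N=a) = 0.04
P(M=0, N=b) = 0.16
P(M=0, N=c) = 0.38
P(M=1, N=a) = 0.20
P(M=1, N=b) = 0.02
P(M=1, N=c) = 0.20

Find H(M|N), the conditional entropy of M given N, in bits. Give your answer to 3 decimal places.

0.786 bits

Marginals: p(M) = (0.5800, 0.4200), p(N) = (0.2400, 0.1800, 0.5800).
H(M|N) = Σ p(N) · H(M|N=·).
  N=a: p=0.2400, H(M|N=a) = 0.6500
  N=b: p=0.1800, H(M|N=b) = 0.5033
  N=c: p=0.5800, H(M|N=c) = 0.9294
Weighted sum = 0.786 bits.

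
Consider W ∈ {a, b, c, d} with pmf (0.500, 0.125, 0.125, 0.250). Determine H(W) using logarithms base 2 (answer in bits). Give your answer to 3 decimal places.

1.750 bits

H(W) = −Σ p·log₂ p.
  −(0.500)·log₂(0.500) = 0.5000
  −(0.125)·log₂(0.125) = 0.3750
  −(0.125)·log₂(0.125) = 0.3750
  −(0.250)·log₂(0.250) = 0.5000
Sum: 0.5000 + 0.3750 + 0.3750 + 0.5000 = 1.750 bits.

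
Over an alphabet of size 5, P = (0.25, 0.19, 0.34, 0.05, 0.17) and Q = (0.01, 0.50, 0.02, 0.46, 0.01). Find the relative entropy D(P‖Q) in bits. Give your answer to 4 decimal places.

D(P‖Q) = Σ p·log₂(p/q).
  0.25·log₂(0.25/0.01) = 1.16096
  0.19·log₂(0.19/0.50) = -0.26523
  0.34·log₂(0.34/0.02) = 1.38974
  0.05·log₂(0.05/0.46) = -0.16008
  0.17·log₂(0.17/0.01) = 0.69487
D(P‖Q) = 2.8203 bits.

2.8203 bits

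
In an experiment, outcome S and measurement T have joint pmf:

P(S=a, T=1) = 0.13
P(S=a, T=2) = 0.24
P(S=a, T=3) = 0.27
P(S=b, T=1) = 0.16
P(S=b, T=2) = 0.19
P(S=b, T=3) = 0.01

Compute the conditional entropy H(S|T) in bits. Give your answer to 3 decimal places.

Marginals: p(S) = (0.6400, 0.3600), p(T) = (0.2900, 0.4300, 0.2800).
H(S|T) = Σ p(T) · H(S|T=·).
  T=1: p=0.2900, H(S|T=1) = 0.9923
  T=2: p=0.4300, H(S|T=2) = 0.9902
  T=3: p=0.2800, H(S|T=3) = 0.2223
Weighted sum = 0.776 bits.

0.776 bits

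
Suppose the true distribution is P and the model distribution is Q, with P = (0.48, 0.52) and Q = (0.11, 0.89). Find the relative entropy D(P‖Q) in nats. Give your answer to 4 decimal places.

0.4277 nats

D(P‖Q) = Σ p·ln(p/q).
  0.48·ln(0.48/0.11) = 0.70719
  0.52·ln(0.52/0.89) = -0.27944
D(P‖Q) = 0.4277 nats.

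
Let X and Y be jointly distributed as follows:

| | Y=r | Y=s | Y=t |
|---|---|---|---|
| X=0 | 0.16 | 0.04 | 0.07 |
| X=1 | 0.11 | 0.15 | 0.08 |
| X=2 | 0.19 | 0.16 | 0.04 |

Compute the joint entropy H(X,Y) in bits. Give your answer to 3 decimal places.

2.994 bits

H(X,Y) = −Σ p(x,y)·log₂ p(x,y) over all 9 cells.
  cell (0,r): −0.16·log₂0.16 = 0.4230
  cell (0,s): −0.04·log₂0.04 = 0.1858
  cell (0,t): −0.07·log₂0.07 = 0.2686
  cell (1,r): −0.11·log₂0.11 = 0.3503
  cell (1,s): −0.15·log₂0.15 = 0.4105
  cell (1,t): −0.08·log₂0.08 = 0.2915
  cell (2,r): −0.19·log₂0.19 = 0.4552
  cell (2,s): −0.16·log₂0.16 = 0.4230
  cell (2,t): −0.04·log₂0.04 = 0.1858
Sum = 2.994 bits.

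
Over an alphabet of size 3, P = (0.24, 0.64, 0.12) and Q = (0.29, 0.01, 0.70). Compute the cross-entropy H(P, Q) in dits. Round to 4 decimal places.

1.4276 dits

H(P,Q) = −Σ p·log₁₀ q.
  −0.24·log₁₀(0.29) = 0.12902
  −0.64·log₁₀(0.01) = 1.28000
  −0.12·log₁₀(0.70) = 0.01859
H(P,Q) = 1.4276 dits.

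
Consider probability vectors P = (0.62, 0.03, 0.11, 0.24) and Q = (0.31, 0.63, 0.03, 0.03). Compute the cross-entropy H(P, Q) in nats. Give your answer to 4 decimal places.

1.9673 nats

H(P,Q) = −Σ p·ln q.
  −0.62·ln(0.31) = 0.72613
  −0.03·ln(0.63) = 0.01386
  −0.11·ln(0.03) = 0.38572
  −0.24·ln(0.03) = 0.84157
H(P,Q) = 1.9673 nats.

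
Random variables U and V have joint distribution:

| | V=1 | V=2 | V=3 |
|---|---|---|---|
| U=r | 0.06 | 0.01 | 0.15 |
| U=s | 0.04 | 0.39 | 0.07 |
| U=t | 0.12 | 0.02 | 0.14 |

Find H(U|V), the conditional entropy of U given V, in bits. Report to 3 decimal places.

Marginals: p(U) = (0.2200, 0.5000, 0.2800), p(V) = (0.2200, 0.4200, 0.3600).
H(U|V) = Σ p(V) · H(U|V=·).
  V=1: p=0.2200, H(U|V=1) = 1.4354
  V=2: p=0.4200, H(U|V=2) = 0.4368
  V=3: p=0.3600, H(U|V=3) = 1.5155
Weighted sum = 1.045 bits.

1.045 bits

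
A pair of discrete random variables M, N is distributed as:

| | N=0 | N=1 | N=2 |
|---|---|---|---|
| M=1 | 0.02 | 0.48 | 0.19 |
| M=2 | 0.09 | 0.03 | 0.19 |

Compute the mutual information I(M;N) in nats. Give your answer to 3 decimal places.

Marginals: p(M) = (0.6900, 0.3100), p(N) = (0.1100, 0.5100, 0.3800).
I(M;N) = Σ p(x,y)·ln[p(x,y)/(p(x)p(y))].
  (1,0): 0.02·ln(0.2635) = -0.0267
  (1,1): 0.48·ln(1.3640) = 0.1490
  (1,2): 0.19·ln(0.7246) = -0.0612
  (2,0): 0.09·ln(2.6393) = 0.0873
  (2,1): 0.03·ln(0.1898) = -0.0499
  (2,2): 0.19·ln(1.6129) = 0.0908
Sum = 0.189 nats.

0.189 nats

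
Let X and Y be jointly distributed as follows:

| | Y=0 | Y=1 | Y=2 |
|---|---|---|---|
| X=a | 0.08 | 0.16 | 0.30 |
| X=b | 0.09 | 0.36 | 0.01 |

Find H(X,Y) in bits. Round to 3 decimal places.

H(X,Y) = −Σ p(x,y)·log₂ p(x,y) over all 6 cells.
  cell (a,0): −0.08·log₂0.08 = 0.2915
  cell (a,1): −0.16·log₂0.16 = 0.4230
  cell (a,2): −0.30·log₂0.30 = 0.5211
  cell (b,0): −0.09·log₂0.09 = 0.3127
  cell (b,1): −0.36·log₂0.36 = 0.5306
  cell (b,2): −0.01·log₂0.01 = 0.0664
Sum = 2.145 bits.

2.145 bits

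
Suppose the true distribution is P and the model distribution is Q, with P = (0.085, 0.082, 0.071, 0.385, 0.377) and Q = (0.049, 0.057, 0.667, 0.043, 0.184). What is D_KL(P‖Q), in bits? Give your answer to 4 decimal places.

1.4888 bits

D(P‖Q) = Σ p·log₂(p/q).
  0.085·log₂(0.085/0.049) = 0.06755
  0.082·log₂(0.082/0.057) = 0.04302
  0.071·log₂(0.071/0.667) = -0.22946
  0.385·log₂(0.385/0.043) = 1.21754
  0.377·log₂(0.377/0.184) = 0.39014
D(P‖Q) = 1.4888 bits.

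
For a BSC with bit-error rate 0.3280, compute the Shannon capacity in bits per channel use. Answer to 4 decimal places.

0.0871 bits

Binary symmetric channel: C = 1 − h₂(ε) where h₂ is the binary entropy function.
h₂(0.3280) = −0.3280·log₂0.3280 − 0.6720·log₂0.6720 = 0.9129.
C = 1 − 0.9129 = 0.0871 bits per channel use.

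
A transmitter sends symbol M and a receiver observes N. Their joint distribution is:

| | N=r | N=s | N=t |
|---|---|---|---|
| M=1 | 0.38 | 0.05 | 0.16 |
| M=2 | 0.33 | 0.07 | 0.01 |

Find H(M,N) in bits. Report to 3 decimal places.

2.032 bits

H(M,N) = −Σ p(x,y)·log₂ p(x,y) over all 6 cells.
  cell (1,r): −0.38·log₂0.38 = 0.5305
  cell (1,s): −0.05·log₂0.05 = 0.2161
  cell (1,t): −0.16·log₂0.16 = 0.4230
  cell (2,r): −0.33·log₂0.33 = 0.5278
  cell (2,s): −0.07·log₂0.07 = 0.2686
  cell (2,t): −0.01·log₂0.01 = 0.0664
Sum = 2.032 bits.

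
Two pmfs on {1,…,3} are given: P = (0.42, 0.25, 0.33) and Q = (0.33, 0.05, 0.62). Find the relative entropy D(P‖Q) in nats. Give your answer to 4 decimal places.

0.2955 nats

D(P‖Q) = Σ p·ln(p/q).
  0.42·ln(0.42/0.33) = 0.10129
  0.25·ln(0.25/0.05) = 0.40236
  0.33·ln(0.33/0.62) = -0.20811
D(P‖Q) = 0.2955 nats.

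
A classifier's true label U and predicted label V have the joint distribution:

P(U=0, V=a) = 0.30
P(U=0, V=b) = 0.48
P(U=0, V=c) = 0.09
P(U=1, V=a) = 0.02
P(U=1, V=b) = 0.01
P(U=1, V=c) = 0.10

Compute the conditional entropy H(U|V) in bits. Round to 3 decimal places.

0.368 bits

Marginals: p(U) = (0.8700, 0.1300), p(V) = (0.3200, 0.4900, 0.1900).
H(U|V) = Σ p(V) · H(U|V=·).
  V=a: p=0.3200, H(U|V=a) = 0.3373
  V=b: p=0.4900, H(U|V=b) = 0.1437
  V=c: p=0.1900, H(U|V=c) = 0.9980
Weighted sum = 0.368 bits.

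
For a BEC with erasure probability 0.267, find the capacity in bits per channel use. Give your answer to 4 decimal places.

Binary erasure channel: capacity C = 1 − ε.
C = 1 − 0.267 = 0.7330 bits per channel use.

0.7330 bits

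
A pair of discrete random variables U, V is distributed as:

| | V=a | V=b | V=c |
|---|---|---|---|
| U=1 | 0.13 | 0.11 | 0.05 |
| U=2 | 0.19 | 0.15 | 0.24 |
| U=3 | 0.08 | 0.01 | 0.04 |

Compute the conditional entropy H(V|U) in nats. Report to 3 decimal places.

Marginals: p(U) = (0.2900, 0.5800, 0.1300), p(V) = (0.4000, 0.2700, 0.3300).
H(V|U) = Σ p(U) · H(V|U=·).
  U=1: p=0.2900, H(V|U=1) = 1.0305
  U=2: p=0.5800, H(V|U=2) = 1.0805
  U=3: p=0.1300, H(V|U=3) = 0.8587
Weighted sum = 1.037 nats.

1.037 nats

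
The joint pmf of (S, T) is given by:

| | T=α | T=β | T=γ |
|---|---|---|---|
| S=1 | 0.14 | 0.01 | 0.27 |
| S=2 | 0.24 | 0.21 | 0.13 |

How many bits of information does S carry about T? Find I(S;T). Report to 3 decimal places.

Marginals: p(S) = (0.4200, 0.5800), p(T) = (0.3800, 0.2200, 0.4000).
I(S;T) = H(S) + H(T) − H(S,T).
H(S) = 0.9815, H(T) = 1.5398, H(S,T) = 2.3232.
I(S;T) = 0.9815 + 1.5398 − 2.3232 = 0.198 bits.

0.198 bits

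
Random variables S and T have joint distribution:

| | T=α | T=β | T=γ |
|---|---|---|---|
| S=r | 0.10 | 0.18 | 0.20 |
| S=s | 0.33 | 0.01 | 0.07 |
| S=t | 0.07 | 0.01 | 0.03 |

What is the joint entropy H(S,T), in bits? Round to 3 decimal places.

H(S,T) = −Σ p(x,y)·log₂ p(x,y) over all 9 cells.
  cell (r,α): −0.10·log₂0.10 = 0.3322
  cell (r,β): −0.18·log₂0.18 = 0.4453
  cell (r,γ): −0.20·log₂0.20 = 0.4644
  cell (s,α): −0.33·log₂0.33 = 0.5278
  cell (s,β): −0.01·log₂0.01 = 0.0664
  cell (s,γ): −0.07·log₂0.07 = 0.2686
  cell (t,α): −0.07·log₂0.07 = 0.2686
  cell (t,β): −0.01·log₂0.01 = 0.0664
  cell (t,γ): −0.03·log₂0.03 = 0.1518
Sum = 2.591 bits.

2.591 bits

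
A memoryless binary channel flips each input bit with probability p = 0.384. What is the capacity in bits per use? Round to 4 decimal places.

Binary symmetric channel: C = 1 − h₂(ε) where h₂ is the binary entropy function.
h₂(0.384) = −0.384·log₂0.384 − 0.616·log₂0.616 = 0.9608.
C = 1 − 0.9608 = 0.0392 bits per channel use.

0.0392 bits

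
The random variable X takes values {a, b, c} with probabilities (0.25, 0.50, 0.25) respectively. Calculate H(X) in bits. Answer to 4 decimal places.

H(X) = −Σ p·log₂ p.
  −(0.25)·log₂(0.25) = 0.50000
  −(0.50)·log₂(0.50) = 0.50000
  −(0.25)·log₂(0.25) = 0.50000
Sum: 0.50000 + 0.50000 + 0.50000 = 1.5000 bits.

1.5000 bits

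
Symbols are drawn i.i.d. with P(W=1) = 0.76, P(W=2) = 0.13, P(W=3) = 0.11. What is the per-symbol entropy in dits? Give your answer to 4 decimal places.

H(W) = −Σ p·log₁₀ p.
  −(0.76)·log₁₀(0.76) = 0.09058
  −(0.13)·log₁₀(0.13) = 0.11519
  −(0.11)·log₁₀(0.11) = 0.10545
Sum: 0.09058 + 0.11519 + 0.10545 = 0.3112 dits.

0.3112 dits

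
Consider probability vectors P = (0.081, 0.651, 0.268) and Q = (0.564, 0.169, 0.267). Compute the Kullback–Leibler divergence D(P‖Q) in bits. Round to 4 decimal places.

1.0413 bits

D(P‖Q) = Σ p·log₂(p/q).
  0.081·log₂(0.081/0.564) = -0.22678
  0.651·log₂(0.651/0.169) = 1.26661
  0.268·log₂(0.268/0.267) = 0.00145
D(P‖Q) = 1.0413 bits.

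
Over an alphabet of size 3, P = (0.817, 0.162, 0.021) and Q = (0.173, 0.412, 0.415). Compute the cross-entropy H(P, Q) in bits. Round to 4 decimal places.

H(P,Q) = −Σ p·log₂ q.
  −0.817·log₂(0.173) = 2.06795
  −0.162·log₂(0.412) = 0.20724
  −0.021·log₂(0.415) = 0.02665
H(P,Q) = 2.3018 bits.

2.3018 bits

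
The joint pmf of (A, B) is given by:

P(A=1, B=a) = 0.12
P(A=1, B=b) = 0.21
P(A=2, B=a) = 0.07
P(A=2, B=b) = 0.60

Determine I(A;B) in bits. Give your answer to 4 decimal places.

0.0658 bits

Marginals: p(A) = (0.3300, 0.6700), p(B) = (0.1900, 0.8100).
I(A;B) = Σ p(x,y)·log₂[p(x,y)/(p(x)p(y))].
  (1,a): 0.12·log₂(1.9139) = 0.11238
  (1,b): 0.21·log₂(0.7856) = -0.07309
  (2,a): 0.07·log₂(0.5499) = -0.06040
  (2,b): 0.60·log₂(1.1056) = 0.08688
Sum = 0.0658 bits.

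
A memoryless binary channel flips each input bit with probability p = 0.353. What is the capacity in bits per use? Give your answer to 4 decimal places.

Binary symmetric channel: C = 1 − h₂(ε) where h₂ is the binary entropy function.
h₂(0.353) = −0.353·log₂0.353 − 0.647·log₂0.647 = 0.9367.
C = 1 − 0.9367 = 0.0633 bits per channel use.

0.0633 bits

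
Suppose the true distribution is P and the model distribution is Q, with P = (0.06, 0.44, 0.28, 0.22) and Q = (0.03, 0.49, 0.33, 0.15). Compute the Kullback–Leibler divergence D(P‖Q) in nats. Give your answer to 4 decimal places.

D(P‖Q) = Σ p·ln(p/q).
  0.06·ln(0.06/0.03) = 0.04159
  0.44·ln(0.44/0.49) = -0.04736
  0.28·ln(0.28/0.33) = -0.04600
  0.22·ln(0.22/0.15) = 0.08426
D(P‖Q) = 0.0325 nats.

0.0325 nats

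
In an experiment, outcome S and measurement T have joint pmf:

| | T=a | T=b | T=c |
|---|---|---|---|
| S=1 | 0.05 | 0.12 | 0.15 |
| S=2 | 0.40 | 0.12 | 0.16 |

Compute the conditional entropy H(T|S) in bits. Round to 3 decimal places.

1.408 bits

Chain rule: H(T|S) = H(S,T) − H(S).
Marginals: p(S) = (0.3200, 0.6800), p(T) = (0.4500, 0.2400, 0.3100).
H(S,T) = 2.3126 bits; H(S) = 0.9044 bits.
H(T|S) = 2.3126 − 0.9044 = 1.408 bits.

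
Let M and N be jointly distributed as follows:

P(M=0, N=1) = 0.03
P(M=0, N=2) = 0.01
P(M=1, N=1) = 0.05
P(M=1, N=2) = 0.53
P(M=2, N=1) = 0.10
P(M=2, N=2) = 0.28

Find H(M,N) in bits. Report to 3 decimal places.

1.766 bits

H(M,N) = −Σ p(x,y)·log₂ p(x,y) over all 6 cells.
  cell (0,1): −0.03·log₂0.03 = 0.1518
  cell (0,2): −0.01·log₂0.01 = 0.0664
  cell (1,1): −0.05·log₂0.05 = 0.2161
  cell (1,2): −0.53·log₂0.53 = 0.4854
  cell (2,1): −0.10·log₂0.10 = 0.3322
  cell (2,2): −0.28·log₂0.28 = 0.5142
Sum = 1.766 bits.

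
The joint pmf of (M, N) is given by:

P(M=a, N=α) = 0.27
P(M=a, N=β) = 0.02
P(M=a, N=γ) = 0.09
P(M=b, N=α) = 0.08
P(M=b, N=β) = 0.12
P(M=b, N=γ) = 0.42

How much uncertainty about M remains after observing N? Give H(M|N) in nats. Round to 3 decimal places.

Chain rule: H(M|N) = H(M,N) − H(N).
Marginals: p(M) = (0.3800, 0.6200), p(N) = (0.3500, 0.1400, 0.5100).
H(M,N) = 1.4693 nats; H(N) = 0.9861 nats.
H(M|N) = 1.4693 − 0.9861 = 0.483 nats.

0.483 nats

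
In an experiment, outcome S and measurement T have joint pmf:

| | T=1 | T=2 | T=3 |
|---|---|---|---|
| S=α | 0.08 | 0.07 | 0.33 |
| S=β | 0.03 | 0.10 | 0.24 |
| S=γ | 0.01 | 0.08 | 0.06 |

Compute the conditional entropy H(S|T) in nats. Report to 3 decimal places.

0.957 nats

Chain rule: H(S|T) = H(S,T) − H(T).
Marginals: p(S) = (0.4800, 0.3700, 0.1500), p(T) = (0.1200, 0.2500, 0.6300).
H(S,T) = 1.8489 nats; H(T) = 0.8921 nats.
H(S|T) = 1.8489 − 0.8921 = 0.957 nats.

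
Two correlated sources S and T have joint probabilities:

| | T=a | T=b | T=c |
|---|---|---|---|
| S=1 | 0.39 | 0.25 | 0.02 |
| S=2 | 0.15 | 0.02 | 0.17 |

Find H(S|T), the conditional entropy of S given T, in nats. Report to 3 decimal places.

Marginals: p(S) = (0.6600, 0.3400), p(T) = (0.5400, 0.2700, 0.1900).
H(S|T) = Σ p(T) · H(S|T=·).
  T=a: p=0.5400, H(S|T=a) = 0.5908
  T=b: p=0.2700, H(S|T=b) = 0.2641
  T=c: p=0.1900, H(S|T=c) = 0.3365
Weighted sum = 0.454 nats.

0.454 nats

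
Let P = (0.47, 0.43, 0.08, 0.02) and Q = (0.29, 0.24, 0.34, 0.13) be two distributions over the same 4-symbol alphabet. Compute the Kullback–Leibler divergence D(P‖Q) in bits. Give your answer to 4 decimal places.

D(P‖Q) = Σ p·log₂(p/q).
  0.47·log₂(0.47/0.29) = 0.32741
  0.43·log₂(0.43/0.24) = 0.36176
  0.08·log₂(0.08/0.34) = -0.16700
  0.02·log₂(0.02/0.13) = -0.05401
D(P‖Q) = 0.4682 bits.

0.4682 bits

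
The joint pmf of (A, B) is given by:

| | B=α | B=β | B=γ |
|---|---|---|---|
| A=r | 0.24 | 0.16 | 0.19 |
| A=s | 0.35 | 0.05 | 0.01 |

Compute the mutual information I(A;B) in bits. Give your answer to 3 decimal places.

Marginals: p(A) = (0.5900, 0.4100), p(B) = (0.5900, 0.2100, 0.2000).
I(A;B) = Σ p(x,y)·log₂[p(x,y)/(p(x)p(y))].
  (r,α): 0.24·log₂(0.6895) = -0.1288
  (r,β): 0.16·log₂(1.2914) = 0.0590
  (r,γ): 0.19·log₂(1.6102) = 0.1306
  (s,α): 0.35·log₂(1.4469) = 0.1865
  (s,β): 0.05·log₂(0.5807) = -0.0392
  (s,γ): 0.01·log₂(0.1220) = -0.0304
Sum = 0.178 bits.

0.178 bits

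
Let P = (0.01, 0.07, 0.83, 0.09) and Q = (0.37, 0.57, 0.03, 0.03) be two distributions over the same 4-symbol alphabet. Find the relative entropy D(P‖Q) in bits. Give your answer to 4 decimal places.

D(P‖Q) = Σ p·log₂(p/q).
  0.01·log₂(0.01/0.37) = -0.05209
  0.07·log₂(0.07/0.57) = -0.21179
  0.83·log₂(0.83/0.03) = 3.97576
  0.09·log₂(0.09/0.03) = 0.14265
D(P‖Q) = 3.8545 bits.

3.8545 bits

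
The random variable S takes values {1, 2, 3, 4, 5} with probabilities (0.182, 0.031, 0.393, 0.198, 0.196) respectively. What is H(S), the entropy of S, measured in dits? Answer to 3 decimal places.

0.619 dits

H(S) = −Σ p·log₁₀ p.
  −(0.182)·log₁₀(0.182) = 0.1347
  −(0.031)·log₁₀(0.031) = 0.0468
  −(0.393)·log₁₀(0.393) = 0.1594
  −(0.198)·log₁₀(0.198) = 0.1393
  −(0.196)·log₁₀(0.196) = 0.1387
Sum: 0.1347 + 0.0468 + 0.1594 + 0.1393 + 0.1387 = 0.619 dits.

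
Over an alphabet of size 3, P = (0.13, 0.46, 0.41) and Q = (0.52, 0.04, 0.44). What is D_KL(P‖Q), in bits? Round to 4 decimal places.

1.3191 bits

D(P‖Q) = Σ p·log₂(p/q).
  0.13·log₂(0.13/0.52) = -0.26000
  0.46·log₂(0.46/0.04) = 1.62084
  0.41·log₂(0.41/0.44) = -0.04177
D(P‖Q) = 1.3191 bits.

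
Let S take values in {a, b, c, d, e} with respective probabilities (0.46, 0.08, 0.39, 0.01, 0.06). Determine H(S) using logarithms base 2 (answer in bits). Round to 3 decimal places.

1.647 bits

H(S) = −Σ p·log₂ p.
  −(0.46)·log₂(0.46) = 0.5153
  −(0.08)·log₂(0.08) = 0.2915
  −(0.39)·log₂(0.39) = 0.5298
  −(0.01)·log₂(0.01) = 0.0664
  −(0.06)·log₂(0.06) = 0.2435
Sum: 0.5153 + 0.2915 + 0.5298 + 0.0664 + 0.2435 = 1.647 bits.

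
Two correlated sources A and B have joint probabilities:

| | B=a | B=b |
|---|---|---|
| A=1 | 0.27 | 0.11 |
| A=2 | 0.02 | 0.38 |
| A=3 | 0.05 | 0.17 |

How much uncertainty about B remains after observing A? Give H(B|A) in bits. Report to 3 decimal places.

Chain rule: H(B|A) = H(A,B) − H(A).
Marginals: p(A) = (0.3800, 0.4000, 0.2200), p(B) = (0.3400, 0.6600).
H(A,B) = 2.1543 bits; H(A) = 1.5398 bits.
H(B|A) = 2.1543 − 1.5398 = 0.615 bits.

0.615 bits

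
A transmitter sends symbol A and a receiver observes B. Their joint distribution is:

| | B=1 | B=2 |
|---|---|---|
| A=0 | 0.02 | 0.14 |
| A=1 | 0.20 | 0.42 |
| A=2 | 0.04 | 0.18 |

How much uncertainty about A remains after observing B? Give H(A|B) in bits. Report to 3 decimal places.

Chain rule: H(A|B) = H(A,B) − H(B).
Marginals: p(A) = (0.1600, 0.6200, 0.2200), p(B) = (0.2600, 0.7400).
H(A,B) = 2.1311 bits; H(B) = 0.8267 bits.
H(A|B) = 2.1311 − 0.8267 = 1.304 bits.

1.304 bits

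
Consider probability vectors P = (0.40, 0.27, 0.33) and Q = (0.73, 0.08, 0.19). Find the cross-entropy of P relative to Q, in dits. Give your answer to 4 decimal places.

H(P,Q) = −Σ p·log₁₀ q.
  −0.40·log₁₀(0.73) = 0.05467
  −0.27·log₁₀(0.08) = 0.29617
  −0.33·log₁₀(0.19) = 0.23801
H(P,Q) = 0.5888 dits.

0.5888 dits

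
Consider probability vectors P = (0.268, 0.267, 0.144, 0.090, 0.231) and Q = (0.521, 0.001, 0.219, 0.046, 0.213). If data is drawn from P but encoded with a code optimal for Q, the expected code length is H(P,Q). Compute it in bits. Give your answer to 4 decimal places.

4.1436 bits

H(P,Q) = −Σ p·log₂ q.
  −0.268·log₂(0.521) = 0.25209
  −0.267·log₂(0.001) = 2.66086
  −0.144·log₂(0.219) = 0.31550
  −0.090·log₂(0.046) = 0.39980
  −0.231·log₂(0.213) = 0.51538
H(P,Q) = 4.1436 bits.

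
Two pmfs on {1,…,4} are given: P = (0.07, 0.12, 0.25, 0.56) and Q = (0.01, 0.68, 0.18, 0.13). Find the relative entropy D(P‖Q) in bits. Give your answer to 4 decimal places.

1.1946 bits

D(P‖Q) = Σ p·log₂(p/q).
  0.07·log₂(0.07/0.01) = 0.19651
  0.12·log₂(0.12/0.68) = -0.30030
  0.25·log₂(0.25/0.18) = 0.11848
  0.56·log₂(0.56/0.13) = 1.17987
D(P‖Q) = 1.1946 bits.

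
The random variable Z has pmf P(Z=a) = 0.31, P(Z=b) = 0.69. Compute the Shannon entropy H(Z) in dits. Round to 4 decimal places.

H(Z) = −Σ p·log₁₀ p.
  −(0.31)·log₁₀(0.31) = 0.15768
  −(0.69)·log₁₀(0.69) = 0.11119
Sum: 0.15768 + 0.11119 = 0.2689 dits.

0.2689 dits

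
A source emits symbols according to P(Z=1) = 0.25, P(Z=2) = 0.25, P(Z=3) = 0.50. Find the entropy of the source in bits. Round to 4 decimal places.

H(Z) = −Σ p·log₂ p.
  −(0.25)·log₂(0.25) = 0.50000
  −(0.25)·log₂(0.25) = 0.50000
  −(0.50)·log₂(0.50) = 0.50000
Sum: 0.50000 + 0.50000 + 0.50000 = 1.5000 bits.

1.5000 bits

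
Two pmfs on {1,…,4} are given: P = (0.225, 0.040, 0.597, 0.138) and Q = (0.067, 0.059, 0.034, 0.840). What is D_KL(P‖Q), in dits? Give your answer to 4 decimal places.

D(P‖Q) = Σ p·log₁₀(p/q).
  0.225·log₁₀(0.225/0.067) = 0.11837
  0.040·log₁₀(0.040/0.059) = -0.00675
  0.597·log₁₀(0.597/0.034) = 0.74296
  0.138·log₁₀(0.138/0.840) = -0.10825
D(P‖Q) = 0.7463 dits.

0.7463 dits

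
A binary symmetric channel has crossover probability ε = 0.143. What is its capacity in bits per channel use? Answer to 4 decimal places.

Binary symmetric channel: C = 1 − h₂(ε) where h₂ is the binary entropy function.
h₂(0.143) = −0.143·log₂0.143 − 0.857·log₂0.857 = 0.5920.
C = 1 − 0.5920 = 0.4080 bits per channel use.

0.4080 bits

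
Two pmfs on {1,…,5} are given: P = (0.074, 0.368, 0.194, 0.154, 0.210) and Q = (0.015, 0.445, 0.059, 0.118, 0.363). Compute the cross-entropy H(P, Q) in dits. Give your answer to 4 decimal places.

0.7382 dits

H(P,Q) = −Σ p·log₁₀ q.
  −0.074·log₁₀(0.015) = 0.13497
  −0.368·log₁₀(0.445) = 0.12940
  −0.194·log₁₀(0.059) = 0.23845
  −0.154·log₁₀(0.118) = 0.14293
  −0.210·log₁₀(0.363) = 0.09242
H(P,Q) = 0.7382 dits.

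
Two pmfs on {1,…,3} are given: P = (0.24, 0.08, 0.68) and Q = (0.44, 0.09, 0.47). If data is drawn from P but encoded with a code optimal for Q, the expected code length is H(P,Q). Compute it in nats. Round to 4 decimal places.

H(P,Q) = −Σ p·ln q.
  −0.24·ln(0.44) = 0.19704
  −0.08·ln(0.09) = 0.19264
  −0.68·ln(0.47) = 0.51342
H(P,Q) = 0.9031 nats.

0.9031 nats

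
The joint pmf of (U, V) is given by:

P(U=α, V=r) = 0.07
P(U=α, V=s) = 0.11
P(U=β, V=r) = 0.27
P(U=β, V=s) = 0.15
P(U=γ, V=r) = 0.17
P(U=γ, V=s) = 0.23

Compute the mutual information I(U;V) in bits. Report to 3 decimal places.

0.038 bits

Marginals: p(U) = (0.1800, 0.4200, 0.4000), p(V) = (0.5100, 0.4900).
I(U;V) = H(U) + H(V) − H(U,V).
H(U) = 1.4997, H(V) = 0.9997, H(U,V) = 2.4617.
I(U;V) = 1.4997 + 0.9997 − 2.4617 = 0.038 bits.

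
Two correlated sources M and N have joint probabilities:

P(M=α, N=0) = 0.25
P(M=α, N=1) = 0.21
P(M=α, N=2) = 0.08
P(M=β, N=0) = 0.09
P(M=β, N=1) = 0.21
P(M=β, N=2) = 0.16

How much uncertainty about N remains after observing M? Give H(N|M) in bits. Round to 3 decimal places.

Marginals: p(M) = (0.5400, 0.4600), p(N) = (0.3400, 0.4200, 0.2400).
H(N|M) = Σ p(M) · H(N|M=·).
  M=α: p=0.5400, H(N|M=α) = 1.4524
  M=β: p=0.4600, H(N|M=β) = 1.5069
Weighted sum = 1.477 bits.

1.477 bits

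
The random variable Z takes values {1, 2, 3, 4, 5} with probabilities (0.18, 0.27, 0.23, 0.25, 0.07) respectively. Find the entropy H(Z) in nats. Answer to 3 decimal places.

H(Z) = −Σ p·ln p.
  −(0.18)·ln(0.18) = 0.3087
  −(0.27)·ln(0.27) = 0.3535
  −(0.23)·ln(0.23) = 0.3380
  −(0.25)·ln(0.25) = 0.3466
  −(0.07)·ln(0.07) = 0.1861
Sum: 0.3087 + 0.3535 + 0.3380 + 0.3466 + 0.1861 = 1.533 nats.

1.533 nats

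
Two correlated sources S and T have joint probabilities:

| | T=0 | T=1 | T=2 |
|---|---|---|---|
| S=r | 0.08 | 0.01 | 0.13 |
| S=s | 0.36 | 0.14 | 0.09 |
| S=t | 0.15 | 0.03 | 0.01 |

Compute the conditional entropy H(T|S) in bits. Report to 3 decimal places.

Marginals: p(S) = (0.2200, 0.5900, 0.1900), p(T) = (0.5900, 0.1800, 0.2300).
H(T|S) = Σ p(S) · H(T|S=·).
  S=r: p=0.2200, H(T|S=r) = 1.1819
  S=s: p=0.5900, H(T|S=s) = 1.3411
  S=t: p=0.1900, H(T|S=t) = 0.9133
Weighted sum = 1.225 bits.

1.225 bits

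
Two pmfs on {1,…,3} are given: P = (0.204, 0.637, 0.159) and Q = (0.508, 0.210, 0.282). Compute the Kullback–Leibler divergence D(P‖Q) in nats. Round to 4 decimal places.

0.4296 nats

D(P‖Q) = Σ p·ln(p/q).
  0.204·ln(0.204/0.508) = -0.18612
  0.637·ln(0.637/0.210) = 0.70685
  0.159·ln(0.159/0.282) = -0.09111
D(P‖Q) = 0.4296 nats.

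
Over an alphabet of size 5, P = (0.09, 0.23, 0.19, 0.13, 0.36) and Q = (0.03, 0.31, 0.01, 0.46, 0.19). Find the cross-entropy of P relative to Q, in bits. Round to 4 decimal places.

H(P,Q) = −Σ p·log₂ q.
  −0.09·log₂(0.03) = 0.45530
  −0.23·log₂(0.31) = 0.38862
  −0.19·log₂(0.01) = 1.26233
  −0.13·log₂(0.46) = 0.14564
  −0.36·log₂(0.19) = 0.86253
H(P,Q) = 3.1144 bits.

3.1144 bits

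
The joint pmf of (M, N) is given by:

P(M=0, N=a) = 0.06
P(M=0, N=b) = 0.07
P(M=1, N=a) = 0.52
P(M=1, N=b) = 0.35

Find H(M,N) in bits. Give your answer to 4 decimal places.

H(M,N) = −Σ p(x,y)·log₂ p(x,y) over all 4 cells.
  cell (0,a): −0.06·log₂0.06 = 0.24353
  cell (0,b): −0.07·log₂0.07 = 0.26856
  cell (1,a): −0.52·log₂0.52 = 0.49058
  cell (1,b): −0.35·log₂0.35 = 0.53010
Sum = 1.5328 bits.

1.5328 bits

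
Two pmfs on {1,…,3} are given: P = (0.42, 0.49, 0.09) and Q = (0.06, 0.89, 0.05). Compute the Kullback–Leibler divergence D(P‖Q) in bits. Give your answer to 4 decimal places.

D(P‖Q) = Σ p·log₂(p/q).
  0.42·log₂(0.42/0.06) = 1.17909
  0.49·log₂(0.49/0.89) = -0.42190
  0.09·log₂(0.09/0.05) = 0.07632
D(P‖Q) = 0.8335 bits.

0.8335 bits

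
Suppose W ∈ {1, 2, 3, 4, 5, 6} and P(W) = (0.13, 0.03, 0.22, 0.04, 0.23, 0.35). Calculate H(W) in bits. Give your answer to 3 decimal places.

2.219 bits

H(W) = −Σ p·log₂ p.
  −(0.13)·log₂(0.13) = 0.3826
  −(0.03)·log₂(0.03) = 0.1518
  −(0.22)·log₂(0.22) = 0.4806
  −(0.04)·log₂(0.04) = 0.1858
  −(0.23)·log₂(0.23) = 0.4877
  −(0.35)·log₂(0.35) = 0.5301
Sum: 0.3826 + 0.1518 + 0.4806 + 0.1858 + 0.4877 + 0.5301 = 2.219 bits.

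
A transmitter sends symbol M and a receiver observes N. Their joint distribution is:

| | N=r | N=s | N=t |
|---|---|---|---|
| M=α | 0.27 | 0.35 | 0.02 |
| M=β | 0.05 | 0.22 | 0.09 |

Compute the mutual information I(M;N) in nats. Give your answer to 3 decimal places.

Marginals: p(M) = (0.6400, 0.3600), p(N) = (0.3200, 0.5700, 0.1100).
I(M;N) = H(M) + H(N) − H(M,N).
H(M) = 0.6534, H(N) = 0.9278, H(M,N) = 1.4988.
I(M;N) = 0.6534 + 0.9278 − 1.4988 = 0.082 nats.

0.082 nats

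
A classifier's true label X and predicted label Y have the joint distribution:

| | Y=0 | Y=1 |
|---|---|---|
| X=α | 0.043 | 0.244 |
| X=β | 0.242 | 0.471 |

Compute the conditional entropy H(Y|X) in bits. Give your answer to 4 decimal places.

0.8339 bits

Chain rule: H(Y|X) = H(X,Y) − H(X).
Marginals: p(X) = (0.2870, 0.7130), p(Y) = (0.2850, 0.7150).
H(X,Y) = 1.6987 bits; H(X) = 0.8648 bits.
H(Y|X) = 1.6987 − 0.8648 = 0.8339 bits.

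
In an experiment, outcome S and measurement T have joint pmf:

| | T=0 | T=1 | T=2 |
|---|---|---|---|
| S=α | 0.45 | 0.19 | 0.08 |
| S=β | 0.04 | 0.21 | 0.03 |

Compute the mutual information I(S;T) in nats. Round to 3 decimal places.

Marginals: p(S) = (0.7200, 0.2800), p(T) = (0.4900, 0.4000, 0.1100).
I(S;T) = Σ p(x,y)·ln[p(x,y)/(p(x)p(y))].
  (α,0): 0.45·ln(1.2755) = 0.1095
  (α,1): 0.19·ln(0.6597) = -0.0790
  (α,2): 0.08·ln(1.0101) = 0.0008
  (β,0): 0.04·ln(0.2915) = -0.0493
  (β,1): 0.21·ln(1.8750) = 0.1320
  (β,2): 0.03·ln(0.9740) = -0.0008
Sum = 0.113 nats.

0.113 nats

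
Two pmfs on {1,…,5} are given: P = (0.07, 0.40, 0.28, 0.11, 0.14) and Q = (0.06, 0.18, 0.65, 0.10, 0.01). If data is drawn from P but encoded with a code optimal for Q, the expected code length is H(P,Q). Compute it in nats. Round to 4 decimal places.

1.9015 nats

H(P,Q) = −Σ p·ln q.
  −0.07·ln(0.06) = 0.19694
  −0.40·ln(0.18) = 0.68592
  −0.28·ln(0.65) = 0.12062
  −0.11·ln(0.10) = 0.25328
  −0.14·ln(0.01) = 0.64472
H(P,Q) = 1.9015 nats.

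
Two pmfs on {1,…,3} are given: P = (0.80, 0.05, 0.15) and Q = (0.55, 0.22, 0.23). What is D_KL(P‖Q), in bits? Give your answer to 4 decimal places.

0.2331 bits

D(P‖Q) = Σ p·log₂(p/q).
  0.80·log₂(0.80/0.55) = 0.43245
  0.05·log₂(0.05/0.22) = -0.10688
  0.15·log₂(0.15/0.23) = -0.09250
D(P‖Q) = 0.2331 bits.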